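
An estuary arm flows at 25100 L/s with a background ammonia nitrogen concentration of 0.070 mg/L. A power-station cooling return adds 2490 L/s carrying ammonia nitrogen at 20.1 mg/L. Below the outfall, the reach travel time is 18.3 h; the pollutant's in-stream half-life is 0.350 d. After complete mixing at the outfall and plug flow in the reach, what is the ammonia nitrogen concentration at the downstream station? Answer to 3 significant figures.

Mixed concentration C = ΣQC/ΣQ = (25100·0.07000 + 2490·20.10) / 27590 = 51810/27590 = 1.878 mg/L.
Half-life 0.350 d → k = ln 2 / 0.350 = 1.980 d⁻¹.
Applying C = C₀e^(−kt): 1.878 × 0.2209 = 0.4148 mg/L.

0.415 mg/L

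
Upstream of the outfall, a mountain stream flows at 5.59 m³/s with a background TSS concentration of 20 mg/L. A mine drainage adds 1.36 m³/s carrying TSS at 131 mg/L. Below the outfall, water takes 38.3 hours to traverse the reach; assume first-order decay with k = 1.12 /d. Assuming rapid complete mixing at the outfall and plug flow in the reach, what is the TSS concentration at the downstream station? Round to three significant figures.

Flow-weighted average: C = (5.590·20.00 + 1.360·131.0) / 6.950 = 290.0/6.950 = 41.72 mg/L.
After decay, C = 41.72 × e^(−kt) = 41.72 × 0.1674 = 6.984 mg/L.

6.98 mg/L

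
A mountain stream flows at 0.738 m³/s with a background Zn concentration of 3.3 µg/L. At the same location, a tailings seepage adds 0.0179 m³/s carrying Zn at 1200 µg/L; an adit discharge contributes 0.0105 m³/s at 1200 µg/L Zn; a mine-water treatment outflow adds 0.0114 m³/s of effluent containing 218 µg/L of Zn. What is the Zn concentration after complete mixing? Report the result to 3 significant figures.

50.1 µg/L

Flow-weighted average: C = (0.7380·3.300 + 0.01790·1200 + 0.01050·1200 + 0.01140·218.0) / 0.7778 = 39.00/0.7778 = 50.14 µg/L.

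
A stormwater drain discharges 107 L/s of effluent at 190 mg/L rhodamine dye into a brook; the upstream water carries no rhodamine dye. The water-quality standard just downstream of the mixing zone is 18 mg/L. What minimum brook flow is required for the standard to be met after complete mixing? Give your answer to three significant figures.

1020 L/s

Set C_mix = 18: (Q·0 + 107.0·190.0) / (Q + 107.0) = 18
→ Q = 107.0·(190.0 − 18)/(18 − 0) = 1022 L/s.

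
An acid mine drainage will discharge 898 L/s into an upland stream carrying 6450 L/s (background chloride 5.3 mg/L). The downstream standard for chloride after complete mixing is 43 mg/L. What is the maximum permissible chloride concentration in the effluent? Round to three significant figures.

314 mg/L

At the limit, (Qr·Cr + Qe·Cₑ)/(Qr + Qe) = 43:
Cₑ = (7348·43 − 6450·5.300) / 898.0 = 313.8 mg/L.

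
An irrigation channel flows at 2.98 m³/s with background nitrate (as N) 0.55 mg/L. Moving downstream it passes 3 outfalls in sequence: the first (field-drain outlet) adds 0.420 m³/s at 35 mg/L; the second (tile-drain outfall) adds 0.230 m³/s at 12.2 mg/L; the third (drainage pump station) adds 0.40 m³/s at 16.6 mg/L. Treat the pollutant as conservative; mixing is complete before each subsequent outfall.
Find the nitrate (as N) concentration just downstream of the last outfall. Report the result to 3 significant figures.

6.40 mg/L

Outfall 1: combined Q = 3.400 m³/s; C = (2.980·0.5500 + 0.4200·35.00)/3.400 = 4.806 mg/L.
Outfall 2: combined Q = 3.630 m³/s; C = (3.400·4.806 + 0.2300·12.20)/3.630 = 5.274 mg/L.
Outfall 3: combined Q = 4.030 m³/s; C = (3.630·5.274 + 0.4000·16.60)/4.030 = 6.398 mg/L.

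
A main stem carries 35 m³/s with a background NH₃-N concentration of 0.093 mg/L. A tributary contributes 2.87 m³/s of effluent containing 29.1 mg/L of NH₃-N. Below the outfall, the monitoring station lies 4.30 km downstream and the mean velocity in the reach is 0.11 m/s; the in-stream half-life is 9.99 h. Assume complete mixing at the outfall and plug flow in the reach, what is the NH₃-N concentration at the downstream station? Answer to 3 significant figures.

1.08 mg/L

After mixing, C = (35.00·0.09300 + 2.870·29.10) / 37.87 = 86.77/37.87 = 2.291 mg/L.
Travel time t = 4.30·1000 / 0.11 = 39090 s = 10.86 h.
Half-life 9.99 h → k = ln 2 / 9.99 = 0.06938 h⁻¹ = 1.665 d⁻¹.
After decay, C = 2.291 × e^(−kt) = 2.291 × 0.4708 = 1.079 mg/L.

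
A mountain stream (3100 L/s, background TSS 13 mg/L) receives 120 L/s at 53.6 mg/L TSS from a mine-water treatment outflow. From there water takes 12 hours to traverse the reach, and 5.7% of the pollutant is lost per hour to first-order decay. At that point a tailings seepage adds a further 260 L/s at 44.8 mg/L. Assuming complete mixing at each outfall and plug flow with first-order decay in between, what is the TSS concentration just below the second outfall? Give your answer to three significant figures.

9.99 mg/L

After mixing, C = (3100·13.00 + 120.0·53.60) / 3220 = 46730/3220 = 14.51 mg/L; combined flow 3220 L/s.
5.7%/h lost → k = −ln(1 − 0.057) = 0.05869 h⁻¹.
After decay, C = 14.51 × e^(−kt) = 14.51 × 0.4945 = 7.176 mg/L.
At the second outfall, C = (3220·7.176 + 260.0·44.80) / (3220 + 260.0) = 9.987 mg/L.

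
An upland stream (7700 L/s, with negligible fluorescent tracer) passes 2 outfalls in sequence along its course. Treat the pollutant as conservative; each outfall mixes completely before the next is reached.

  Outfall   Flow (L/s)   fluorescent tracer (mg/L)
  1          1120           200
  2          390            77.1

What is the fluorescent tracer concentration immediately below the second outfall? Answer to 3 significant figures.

27.6 mg/L

After outfall 1: Q = 7700 + 1120 = 8820 L/s; C = (7700·0 + 1120·200.0)/8820 = 25.40 mg/L.
After outfall 2: Q = 8820 + 390.0 = 9210 L/s; C = (8820·25.40 + 390.0·77.10)/9210 = 27.59 mg/L.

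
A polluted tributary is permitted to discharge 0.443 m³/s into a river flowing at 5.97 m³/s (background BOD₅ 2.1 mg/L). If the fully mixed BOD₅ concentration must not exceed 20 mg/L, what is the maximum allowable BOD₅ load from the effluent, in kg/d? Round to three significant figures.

10000 kg/d

Mass balance at the limit: 5.970·2.100 + 0.4430·Cₑ = 6.413·20 → Cₑ = 261.2 mg/L.
Load = 0.4430 m³/s × 261.2 g/m³ × 86 400 s/d = 9998 kg/d.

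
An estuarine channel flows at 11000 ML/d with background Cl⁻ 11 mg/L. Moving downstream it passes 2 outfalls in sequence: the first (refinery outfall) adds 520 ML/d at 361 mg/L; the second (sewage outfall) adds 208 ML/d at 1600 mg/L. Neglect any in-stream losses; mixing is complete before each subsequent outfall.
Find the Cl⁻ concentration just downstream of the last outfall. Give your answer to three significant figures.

54.7 mg/L

Below outfall 1: Q → 11520 ML/d, C = (11000·11.00 + 520.0·361.0)/11520 = 26.80 mg/L.
Below outfall 2: Q → 11730 ML/d, C = (11520·26.80 + 208.0·1600)/11730 = 54.70 mg/L.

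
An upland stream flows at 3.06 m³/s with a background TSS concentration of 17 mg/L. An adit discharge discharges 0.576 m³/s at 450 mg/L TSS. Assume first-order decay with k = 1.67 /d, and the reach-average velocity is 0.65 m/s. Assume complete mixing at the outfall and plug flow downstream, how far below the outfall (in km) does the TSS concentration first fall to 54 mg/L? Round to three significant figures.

Mass balance: C = (3.060·17.00 + 0.5760·450.0) / 3.636 = 311.2/3.636 = 85.59 mg/L.
Set 85.59·exp(−k·t) = 54 → t = ln(85.59/54)/k = 23830 s = 6.620 h.
Distance = v·t = 0.65·23830 = 15490 m = 15.49 km.

15.5 km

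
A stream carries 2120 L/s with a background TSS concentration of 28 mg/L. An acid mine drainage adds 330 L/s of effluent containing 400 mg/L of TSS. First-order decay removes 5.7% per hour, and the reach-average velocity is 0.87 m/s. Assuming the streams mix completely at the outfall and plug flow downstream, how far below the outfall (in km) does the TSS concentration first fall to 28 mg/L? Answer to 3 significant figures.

After mixing, C = (2120·28.00 + 330.0·400.0) / 2450 = 191400/2450 = 78.11 mg/L.
5.7%/h lost → k = −ln(1 − 0.057) = 0.05869 h⁻¹.
Set 78.11·exp(−k·t) = 28 → t = ln(78.11/28)/k = 62930 s = 17.48 h.
Distance = v·t = 0.87·62930 = 54750 m = 54.75 km.

54.7 km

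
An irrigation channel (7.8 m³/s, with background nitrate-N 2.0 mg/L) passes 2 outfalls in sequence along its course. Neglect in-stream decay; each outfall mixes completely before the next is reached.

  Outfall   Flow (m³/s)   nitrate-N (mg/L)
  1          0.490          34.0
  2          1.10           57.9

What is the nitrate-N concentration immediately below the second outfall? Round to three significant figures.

After outfall 1: Q = 7.800 + 0.4900 = 8.290 m³/s; C = (7.800·2.000 + 0.4900·34.00)/8.290 = 3.891 mg/L.
After outfall 2: Q = 8.290 + 1.100 = 9.390 m³/s; C = (8.290·3.891 + 1.100·57.90)/9.390 = 10.22 mg/L.

10.2 mg/L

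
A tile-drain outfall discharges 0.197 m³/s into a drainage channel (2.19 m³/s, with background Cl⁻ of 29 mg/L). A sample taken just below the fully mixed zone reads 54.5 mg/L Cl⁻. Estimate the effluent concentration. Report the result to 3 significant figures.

338 mg/L

Mass balance: 2.190·29.00 + 0.1970·Cₑ = 2.387·54.50
→ Cₑ = (2.387·54.50 − 2.190·29.00) / 0.1970 = 338.0 mg/L.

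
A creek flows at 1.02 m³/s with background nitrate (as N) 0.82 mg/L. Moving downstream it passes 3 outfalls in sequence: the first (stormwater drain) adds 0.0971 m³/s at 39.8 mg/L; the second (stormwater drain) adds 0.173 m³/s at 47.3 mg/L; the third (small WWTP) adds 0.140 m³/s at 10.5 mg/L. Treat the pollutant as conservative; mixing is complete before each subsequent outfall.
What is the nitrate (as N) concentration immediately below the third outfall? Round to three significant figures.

10.0 mg/L

Below outfall 1: Q → 1.117 m³/s, C = (1.020·0.8200 + 0.09710·39.80)/1.117 = 4.208 mg/L.
Below outfall 2: Q → 1.290 m³/s, C = (1.117·4.208 + 0.1730·47.30)/1.290 = 9.987 mg/L.
Below outfall 3: Q → 1.430 m³/s, C = (1.290·9.987 + 0.1400·10.50)/1.430 = 10.04 mg/L.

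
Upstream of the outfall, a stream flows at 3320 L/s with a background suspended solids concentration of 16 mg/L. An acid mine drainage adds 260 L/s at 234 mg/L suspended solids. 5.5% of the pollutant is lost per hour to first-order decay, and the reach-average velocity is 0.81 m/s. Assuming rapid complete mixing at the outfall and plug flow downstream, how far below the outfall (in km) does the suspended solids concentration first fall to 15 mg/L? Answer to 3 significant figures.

38.8 km

Mixed concentration C = ΣQC/ΣQ = (3320·16.00 + 260.0·234.0) / 3580 = 114000/3580 = 31.83 mg/L.
5.5%/h lost → k = −ln(1 − 0.055) = 0.05657 h⁻¹.
Set 31.83·exp(−k·t) = 15 → t = ln(31.83/15)/k = 47880 s = 13.30 h.
Distance = v·t = 0.81·47880 = 38790 m = 38.79 km.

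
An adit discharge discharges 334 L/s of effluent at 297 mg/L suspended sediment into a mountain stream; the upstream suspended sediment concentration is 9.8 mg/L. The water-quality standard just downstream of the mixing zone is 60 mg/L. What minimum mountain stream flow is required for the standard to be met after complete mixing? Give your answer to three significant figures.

Set C_mix = 60: (Q·9.800 + 334.0·297.0) / (Q + 334.0) = 60
→ Q = 334.0·(297.0 − 60)/(60 − 9.800) = 1577 L/s.

1580 L/s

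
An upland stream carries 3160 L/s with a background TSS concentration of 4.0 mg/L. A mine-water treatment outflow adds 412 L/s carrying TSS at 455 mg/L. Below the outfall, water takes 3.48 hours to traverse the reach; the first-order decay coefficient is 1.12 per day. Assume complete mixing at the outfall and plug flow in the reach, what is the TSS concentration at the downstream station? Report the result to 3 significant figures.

47.6 mg/L

Mixed concentration C = ΣQC/ΣQ = (3160·4.000 + 412.0·455.0) / 3572 = 200100/3572 = 56.02 mg/L.
First-order decay: C = 56.02·exp(−k·t) = 56.02·0.8501 = 47.62 mg/L.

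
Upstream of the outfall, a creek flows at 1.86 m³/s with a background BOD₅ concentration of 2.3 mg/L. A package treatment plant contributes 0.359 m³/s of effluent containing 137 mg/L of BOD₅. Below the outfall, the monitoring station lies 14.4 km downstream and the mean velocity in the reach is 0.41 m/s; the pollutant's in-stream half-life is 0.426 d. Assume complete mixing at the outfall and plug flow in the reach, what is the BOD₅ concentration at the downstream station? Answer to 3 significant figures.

Mass balance: C = (1.860·2.300 + 0.3590·137.0) / 2.219 = 53.46/2.219 = 24.09 mg/L.
Travel time t = 14.4·1000 / 0.41 = 35120 s = 9.756 h.
Half-life 0.426 d → k = ln 2 / 0.426 = 1.627 d⁻¹.
After decay, C = 24.09 × e^(−kt) = 24.09 × 0.5161 = 12.43 mg/L.

12.4 mg/L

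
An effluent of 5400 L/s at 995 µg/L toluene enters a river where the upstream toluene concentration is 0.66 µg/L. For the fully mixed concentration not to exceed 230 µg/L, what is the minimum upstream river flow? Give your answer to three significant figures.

18000 L/s

Set C_mix = 230: (Q·0.6600 + 5400·995.0) / (Q + 5400) = 230
→ Q = 5400·(995.0 − 230)/(230 − 0.6600) = 18010 L/s.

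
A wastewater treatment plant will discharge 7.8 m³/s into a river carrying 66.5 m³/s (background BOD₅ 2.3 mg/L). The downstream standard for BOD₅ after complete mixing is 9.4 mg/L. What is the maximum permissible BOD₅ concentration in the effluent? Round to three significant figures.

At the limit, (Qr·Cr + Qe·Cₑ)/(Qr + Qe) = 9.4:
Cₑ = (74.30·9.4 − 66.50·2.300) / 7.800 = 69.93 mg/L.

69.9 mg/L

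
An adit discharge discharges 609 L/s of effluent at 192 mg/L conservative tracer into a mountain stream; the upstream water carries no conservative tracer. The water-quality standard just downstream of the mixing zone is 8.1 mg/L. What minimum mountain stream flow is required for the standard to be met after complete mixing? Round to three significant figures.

13800 L/s

Set C_mix = 8.1: (Q·0 + 609.0·192.0) / (Q + 609.0) = 8.1
→ Q = 609.0·(192.0 − 8.1)/(8.1 − 0) = 13830 L/s.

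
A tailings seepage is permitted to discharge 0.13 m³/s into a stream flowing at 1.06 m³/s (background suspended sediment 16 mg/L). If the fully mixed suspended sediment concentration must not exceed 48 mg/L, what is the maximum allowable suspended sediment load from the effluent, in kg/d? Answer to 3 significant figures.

3470 kg/d

Mass balance at the limit: 1.060·16.00 + 0.1300·Cₑ = 1.190·48 → Cₑ = 308.9 mg/L.
Load = 0.1300 m³/s × 308.9 g/m³ × 86 400 s/d = 3470 kg/d.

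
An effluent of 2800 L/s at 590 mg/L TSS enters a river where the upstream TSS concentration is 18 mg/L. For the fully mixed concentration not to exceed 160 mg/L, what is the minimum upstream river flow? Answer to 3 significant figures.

Set C_mix = 160: (Q·18.00 + 2800·590.0) / (Q + 2800) = 160
→ Q = 2800·(590.0 − 160)/(160 − 18.00) = 8479 L/s.

8480 L/s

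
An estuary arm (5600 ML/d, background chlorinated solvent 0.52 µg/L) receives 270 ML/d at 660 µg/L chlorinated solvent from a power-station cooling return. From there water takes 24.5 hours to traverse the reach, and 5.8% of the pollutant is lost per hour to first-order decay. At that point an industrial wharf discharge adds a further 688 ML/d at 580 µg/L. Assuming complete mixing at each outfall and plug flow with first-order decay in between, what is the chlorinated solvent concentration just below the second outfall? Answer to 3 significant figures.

Flow-weighted average: C = (5600·0.5200 + 270.0·660.0) / 5870 = 181100/5870 = 30.85 µg/L; combined flow 5870 ML/d.
5.8%/h lost → k = −ln(1 − 0.058) = 0.05975 h⁻¹.
After decay, C = 30.85 × e^(−kt) = 30.85 × 0.2313 = 7.138 µg/L.
Second outfall: C = (5870·7.138 + 688.0·580.0)/6558 = 67.24 µg/L.

67.2 µg/L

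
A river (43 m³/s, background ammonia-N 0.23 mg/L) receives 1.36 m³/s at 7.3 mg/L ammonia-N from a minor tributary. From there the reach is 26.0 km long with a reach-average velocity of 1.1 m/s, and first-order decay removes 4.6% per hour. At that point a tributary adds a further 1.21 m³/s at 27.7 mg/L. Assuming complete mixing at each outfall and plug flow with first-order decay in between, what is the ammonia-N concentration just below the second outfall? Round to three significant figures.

1.05 mg/L

After mixing, C = (43.00·0.2300 + 1.360·7.300) / 44.36 = 19.82/44.36 = 0.4468 mg/L; combined flow 44.36 m³/s.
Travel time t = 26.0·1000 / 1.1 = 23640 s = 6.566 h.
4.6%/h lost → k = −ln(1 − 0.046) = 0.04709 h⁻¹.
Applying C = C₀e^(−kt): 0.4468 × 0.7340 = 0.3279 mg/L.
At the second outfall, C = (44.36·0.3279 + 1.210·27.70) / (44.36 + 1.210) = 1.055 mg/L.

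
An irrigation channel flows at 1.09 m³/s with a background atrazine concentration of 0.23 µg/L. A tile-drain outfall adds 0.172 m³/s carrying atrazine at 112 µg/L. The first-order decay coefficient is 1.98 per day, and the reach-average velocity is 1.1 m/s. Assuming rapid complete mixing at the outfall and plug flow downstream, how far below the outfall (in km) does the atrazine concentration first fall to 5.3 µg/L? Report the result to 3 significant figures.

Mixed concentration C = ΣQC/ΣQ = (1.090·0.2300 + 0.1720·112.0) / 1.262 = 19.51/1.262 = 15.46 µg/L.
Set 15.46·exp(−k·t) = 5.3 → t = ln(15.46/5.3)/k = 46720 s = 12.98 h.
Distance = v·t = 1.1·46720 = 51400 m = 51.40 km.

51.4 km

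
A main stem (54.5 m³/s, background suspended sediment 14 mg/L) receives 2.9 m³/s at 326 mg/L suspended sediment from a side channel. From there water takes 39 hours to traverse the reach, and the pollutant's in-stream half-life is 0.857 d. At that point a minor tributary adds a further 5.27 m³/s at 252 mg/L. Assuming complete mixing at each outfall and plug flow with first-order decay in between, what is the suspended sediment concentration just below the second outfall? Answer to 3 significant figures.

Mass balance: C = (54.50·14.00 + 2.900·326.0) / 57.40 = 1708/57.40 = 29.76 mg/L; combined flow 57.40 m³/s.
Half-life 0.857 d → k = ln 2 / 0.857 = 0.8088 d⁻¹.
Decay over the reach: 29.76·exp(−kt) = 29.76·0.2687 = 7.996 mg/L.
Second outfall: C = (57.40·7.996 + 5.270·252.0)/62.67 = 28.51 mg/L.

28.5 mg/L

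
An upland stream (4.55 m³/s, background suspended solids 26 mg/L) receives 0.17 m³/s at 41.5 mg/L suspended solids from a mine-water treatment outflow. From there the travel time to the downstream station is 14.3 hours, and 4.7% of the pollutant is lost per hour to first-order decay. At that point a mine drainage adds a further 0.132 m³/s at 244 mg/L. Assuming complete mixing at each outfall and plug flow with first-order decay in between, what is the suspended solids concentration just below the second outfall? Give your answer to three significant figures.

19.6 mg/L

Mixed concentration C = ΣQC/ΣQ = (4.550·26.00 + 0.1700·41.50) / 4.720 = 125.4/4.720 = 26.56 mg/L; combined flow 4.720 m³/s.
4.7%/h lost → k = −ln(1 − 0.047) = 0.04814 h⁻¹.
Applying C = C₀e^(−kt): 26.56 × 0.5024 = 13.34 mg/L.
At the second outfall, C = (4.720·13.34 + 0.1320·244.0) / (4.720 + 0.1320) = 19.62 mg/L.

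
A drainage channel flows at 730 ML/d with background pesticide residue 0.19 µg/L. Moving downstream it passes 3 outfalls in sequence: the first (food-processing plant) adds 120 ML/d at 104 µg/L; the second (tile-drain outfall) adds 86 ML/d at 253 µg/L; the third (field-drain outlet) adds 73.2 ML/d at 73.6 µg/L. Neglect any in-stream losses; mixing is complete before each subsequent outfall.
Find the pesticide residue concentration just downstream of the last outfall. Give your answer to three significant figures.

After outfall 1: Q = 730.0 + 120.0 = 850.0 ML/d; C = (730.0·0.1900 + 120.0·104.0)/850.0 = 14.85 µg/L.
After outfall 2: Q = 850.0 + 86.00 = 936.0 ML/d; C = (850.0·14.85 + 86.00·253.0)/936.0 = 36.73 µg/L.
After outfall 3: Q = 936.0 + 73.20 = 1009 ML/d; C = (936.0·36.73 + 73.20·73.60)/1009 = 39.40 µg/L.

39.4 µg/L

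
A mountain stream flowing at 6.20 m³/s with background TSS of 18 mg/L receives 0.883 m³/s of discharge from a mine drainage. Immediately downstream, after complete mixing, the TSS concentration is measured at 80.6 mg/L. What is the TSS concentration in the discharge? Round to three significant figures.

520 mg/L

Mass balance: 6.200·18.00 + 0.8830·Cₑ = 7.083·80.60
→ Cₑ = (7.083·80.60 − 6.200·18.00) / 0.8830 = 520.1 mg/L.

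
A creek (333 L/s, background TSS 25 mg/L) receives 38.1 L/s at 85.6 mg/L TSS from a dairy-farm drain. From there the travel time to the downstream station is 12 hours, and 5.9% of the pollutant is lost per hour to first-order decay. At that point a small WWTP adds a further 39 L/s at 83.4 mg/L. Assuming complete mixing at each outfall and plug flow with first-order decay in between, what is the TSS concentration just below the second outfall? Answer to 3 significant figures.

21.5 mg/L

After mixing, C = (333.0·25.00 + 38.10·85.60) / 371.1 = 11590/371.1 = 31.22 mg/L; combined flow 371.1 L/s.
5.9%/h lost → k = −ln(1 − 0.059) = 0.06081 h⁻¹.
After decay, C = 31.22 × e^(−kt) = 31.22 × 0.4820 = 15.05 mg/L.
At the second outfall, C = (371.1·15.05 + 39.00·83.40) / (371.1 + 39.00) = 21.55 mg/L.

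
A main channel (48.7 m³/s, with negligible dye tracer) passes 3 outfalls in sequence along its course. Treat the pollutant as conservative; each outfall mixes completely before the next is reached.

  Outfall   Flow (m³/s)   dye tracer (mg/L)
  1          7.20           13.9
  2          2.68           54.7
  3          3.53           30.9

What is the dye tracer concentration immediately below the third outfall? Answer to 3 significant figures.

Outfall 1: combined Q = 55.90 m³/s; C = (48.70·0 + 7.200·13.90)/55.90 = 1.790 mg/L.
Outfall 2: combined Q = 58.58 m³/s; C = (55.90·1.790 + 2.680·54.70)/58.58 = 4.211 mg/L.
Outfall 3: combined Q = 62.11 m³/s; C = (58.58·4.211 + 3.530·30.90)/62.11 = 5.728 mg/L.

5.73 mg/L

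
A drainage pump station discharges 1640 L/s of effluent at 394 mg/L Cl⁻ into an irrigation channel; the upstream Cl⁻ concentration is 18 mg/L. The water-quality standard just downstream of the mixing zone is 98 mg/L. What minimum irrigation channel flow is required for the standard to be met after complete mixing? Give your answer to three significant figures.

6070 L/s

Set C_mix = 98: (Q·18.00 + 1640·394.0) / (Q + 1640) = 98
→ Q = 1640·(394.0 − 98)/(98 − 18.00) = 6068 L/s.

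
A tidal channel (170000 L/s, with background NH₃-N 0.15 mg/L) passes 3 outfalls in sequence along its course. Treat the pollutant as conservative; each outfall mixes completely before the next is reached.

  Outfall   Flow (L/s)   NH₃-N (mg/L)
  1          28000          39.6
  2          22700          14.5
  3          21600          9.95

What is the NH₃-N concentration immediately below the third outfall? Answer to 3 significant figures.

After outfall 1: Q = 170000 + 28000 = 198000 L/s; C = (170000·0.1500 + 28000·39.60)/198000 = 5.729 mg/L.
After outfall 2: Q = 198000 + 22700 = 220700 L/s; C = (198000·5.729 + 22700·14.50)/220700 = 6.631 mg/L.
After outfall 3: Q = 220700 + 21600 = 242300 L/s; C = (220700·6.631 + 21600·9.950)/242300 = 6.927 mg/L.

6.93 mg/L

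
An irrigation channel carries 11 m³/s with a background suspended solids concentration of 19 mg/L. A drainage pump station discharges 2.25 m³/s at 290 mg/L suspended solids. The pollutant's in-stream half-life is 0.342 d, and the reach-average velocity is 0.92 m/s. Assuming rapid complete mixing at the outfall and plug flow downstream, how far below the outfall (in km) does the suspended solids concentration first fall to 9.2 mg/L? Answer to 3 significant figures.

76.7 km

Flow-weighted average: C = (11.00·19.00 + 2.250·290.0) / 13.25 = 861.5/13.25 = 65.02 mg/L.
Half-life 0.342 d → k = ln 2 / 0.342 = 2.027 d⁻¹.
Set 65.02·exp(−k·t) = 9.2 → t = ln(65.02/9.2)/k = 83360 s = 23.16 h.
Distance = v·t = 0.92·83360 = 76690 m = 76.69 km.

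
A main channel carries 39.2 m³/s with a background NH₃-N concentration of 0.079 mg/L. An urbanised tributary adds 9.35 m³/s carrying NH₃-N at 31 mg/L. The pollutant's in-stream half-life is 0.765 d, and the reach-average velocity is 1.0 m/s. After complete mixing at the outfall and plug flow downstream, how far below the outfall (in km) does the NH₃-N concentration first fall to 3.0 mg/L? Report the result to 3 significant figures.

66.6 km

After mixing, C = (39.20·0.07900 + 9.350·31.00) / 48.55 = 292.9/48.55 = 6.034 mg/L.
Half-life 0.765 d → k = ln 2 / 0.765 = 0.9061 d⁻¹.
Set 6.034·exp(−k·t) = 3.0 → t = ln(6.034/3.0)/k = 66630 s = 18.51 h.
Distance = v·t = 1.0·66630 = 66630 m = 66.63 km.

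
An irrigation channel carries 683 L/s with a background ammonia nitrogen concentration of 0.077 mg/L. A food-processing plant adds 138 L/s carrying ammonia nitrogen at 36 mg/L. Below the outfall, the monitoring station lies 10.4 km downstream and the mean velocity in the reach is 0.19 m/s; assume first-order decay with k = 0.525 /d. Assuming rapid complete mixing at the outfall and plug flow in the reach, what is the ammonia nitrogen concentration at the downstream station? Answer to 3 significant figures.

After mixing, C = (683.0·0.07700 + 138.0·36.00) / 821.0 = 5021/821.0 = 6.115 mg/L.
Travel time t = 10.4·1000 / 0.19 = 54740 s = 15.20 h.
Decay over the reach: 6.115·exp(−kt) = 6.115·0.7171 = 4.385 mg/L.

4.38 mg/L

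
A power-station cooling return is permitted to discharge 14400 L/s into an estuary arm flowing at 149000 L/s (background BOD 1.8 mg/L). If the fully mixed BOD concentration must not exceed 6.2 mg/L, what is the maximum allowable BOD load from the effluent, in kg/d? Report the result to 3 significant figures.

Mass balance at the limit: 149000·1.800 + 14400·Cₑ = 163400·6.2 → Cₑ = 51.73 mg/L.
14400 L/s = 14.40 m³/s. Load = 14.40 m³/s × 51.73 g/m³ × 86 400 s/d = 64360 kg/d.

64400 kg/d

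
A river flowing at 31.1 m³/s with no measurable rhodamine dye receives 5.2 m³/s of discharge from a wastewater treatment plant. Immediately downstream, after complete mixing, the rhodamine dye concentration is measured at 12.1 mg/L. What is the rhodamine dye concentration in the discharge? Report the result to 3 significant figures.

84.5 mg/L

Mass balance: 31.10·0 + 5.200·Cₑ = 36.30·12.10
→ Cₑ = (36.30·12.10 − 31.10·0) / 5.200 = 84.47 mg/L.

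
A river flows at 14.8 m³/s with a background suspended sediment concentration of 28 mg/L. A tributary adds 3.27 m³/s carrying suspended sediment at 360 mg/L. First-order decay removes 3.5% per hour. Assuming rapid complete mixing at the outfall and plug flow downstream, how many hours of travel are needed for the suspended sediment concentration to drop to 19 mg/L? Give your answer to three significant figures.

Mass balance: C = (14.80·28.00 + 3.270·360.0) / 18.07 = 1592/18.07 = 88.08 mg/L.
3.5%/h lost → k = −ln(1 − 0.035) = 0.03563 h⁻¹.
88.08·exp(−k·t) = 19 → t = ln(88.08/19)/k = 155000 s = 43.05 h.

43.1 h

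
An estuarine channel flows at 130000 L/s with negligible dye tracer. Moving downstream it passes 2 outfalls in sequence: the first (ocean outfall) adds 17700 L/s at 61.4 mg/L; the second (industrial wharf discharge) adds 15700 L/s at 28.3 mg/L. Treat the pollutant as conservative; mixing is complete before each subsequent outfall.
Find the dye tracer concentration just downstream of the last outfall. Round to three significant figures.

9.37 mg/L

After outfall 1: Q = 130000 + 17700 = 147700 L/s; C = (130000·0 + 17700·61.40)/147700 = 7.358 mg/L.
After outfall 2: Q = 147700 + 15700 = 163400 L/s; C = (147700·7.358 + 15700·28.30)/163400 = 9.370 mg/L.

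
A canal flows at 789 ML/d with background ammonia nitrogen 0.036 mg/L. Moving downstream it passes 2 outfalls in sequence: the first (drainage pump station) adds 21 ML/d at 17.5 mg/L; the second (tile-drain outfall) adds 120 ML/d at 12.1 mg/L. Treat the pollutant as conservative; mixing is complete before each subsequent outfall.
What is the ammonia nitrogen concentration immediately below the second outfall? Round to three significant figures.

1.99 mg/L

After outfall 1: Q = 789.0 + 21.00 = 810.0 ML/d; C = (789.0·0.03600 + 21.00·17.50)/810.0 = 0.4888 mg/L.
After outfall 2: Q = 810.0 + 120.0 = 930.0 ML/d; C = (810.0·0.4888 + 120.0·12.10)/930.0 = 1.987 mg/L.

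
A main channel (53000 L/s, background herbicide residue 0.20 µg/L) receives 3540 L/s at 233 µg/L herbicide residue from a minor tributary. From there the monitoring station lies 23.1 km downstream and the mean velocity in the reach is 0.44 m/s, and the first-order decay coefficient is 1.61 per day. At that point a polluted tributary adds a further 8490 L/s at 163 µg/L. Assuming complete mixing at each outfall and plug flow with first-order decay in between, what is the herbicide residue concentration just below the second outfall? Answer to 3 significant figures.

Mass balance: C = (53000·0.2000 + 3540·233.0) / 56540 = 835400/56540 = 14.78 µg/L; combined flow 56540 L/s.
Travel time t = 23.1·1000 / 0.44 = 52500 s = 14.58 h.
Decay over the reach: 14.78·exp(−kt) = 14.78·0.3760 = 5.555 µg/L.
At the second outfall, C = (56540·5.555 + 8490·163.0) / (56540 + 8490) = 26.11 µg/L.

26.1 µg/L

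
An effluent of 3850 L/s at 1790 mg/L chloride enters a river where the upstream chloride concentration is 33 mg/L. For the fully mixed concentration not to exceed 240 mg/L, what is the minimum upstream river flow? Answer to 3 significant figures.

28800 L/s

Set C_mix = 240: (Q·33.00 + 3850·1790) / (Q + 3850) = 240
→ Q = 3850·(1790 − 240)/(240 − 33.00) = 28830 L/s.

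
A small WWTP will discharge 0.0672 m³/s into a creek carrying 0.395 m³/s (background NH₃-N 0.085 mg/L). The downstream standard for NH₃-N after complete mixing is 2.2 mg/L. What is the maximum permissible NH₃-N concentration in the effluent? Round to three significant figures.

14.6 mg/L

At the limit, (Qr·Cr + Qe·Cₑ)/(Qr + Qe) = 2.2:
Cₑ = (0.4622·2.2 − 0.3950·0.08500) / 0.06720 = 14.63 mg/L.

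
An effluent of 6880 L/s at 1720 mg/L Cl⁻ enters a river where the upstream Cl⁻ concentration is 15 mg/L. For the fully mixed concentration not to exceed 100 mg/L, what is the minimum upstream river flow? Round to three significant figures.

131000 L/s

Set C_mix = 100: (Q·15.00 + 6880·1720) / (Q + 6880) = 100
→ Q = 6880·(1720 − 100)/(100 − 15.00) = 131100 L/s.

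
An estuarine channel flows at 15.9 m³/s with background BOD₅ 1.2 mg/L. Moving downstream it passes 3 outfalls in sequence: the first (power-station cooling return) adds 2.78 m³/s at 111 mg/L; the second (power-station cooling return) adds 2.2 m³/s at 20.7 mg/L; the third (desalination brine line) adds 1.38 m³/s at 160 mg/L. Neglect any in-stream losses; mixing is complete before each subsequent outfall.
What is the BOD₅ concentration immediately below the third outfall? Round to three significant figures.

Outfall 1: combined Q = 18.68 m³/s; C = (15.90·1.200 + 2.780·111.0)/18.68 = 17.54 mg/L.
Outfall 2: combined Q = 20.88 m³/s; C = (18.68·17.54 + 2.200·20.70)/20.88 = 17.87 mg/L.
Outfall 3: combined Q = 22.26 m³/s; C = (20.88·17.87 + 1.380·160.0)/22.26 = 26.68 mg/L.

26.7 mg/L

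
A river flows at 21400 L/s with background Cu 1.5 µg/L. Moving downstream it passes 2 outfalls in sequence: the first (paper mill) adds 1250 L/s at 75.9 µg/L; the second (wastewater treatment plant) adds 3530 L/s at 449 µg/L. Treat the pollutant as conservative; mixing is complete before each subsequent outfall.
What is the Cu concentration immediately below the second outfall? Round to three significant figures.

65.4 µg/L

Outfall 1: combined Q = 22650 L/s; C = (21400·1.500 + 1250·75.90)/22650 = 5.606 µg/L.
Outfall 2: combined Q = 26180 L/s; C = (22650·5.606 + 3530·449.0)/26180 = 65.39 µg/L.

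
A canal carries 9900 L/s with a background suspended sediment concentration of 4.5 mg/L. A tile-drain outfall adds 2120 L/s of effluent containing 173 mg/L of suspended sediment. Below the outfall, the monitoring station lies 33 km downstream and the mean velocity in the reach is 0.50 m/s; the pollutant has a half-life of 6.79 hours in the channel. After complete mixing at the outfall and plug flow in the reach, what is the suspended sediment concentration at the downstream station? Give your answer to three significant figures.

5.27 mg/L

After mixing, C = (9900·4.500 + 2120·173.0) / 12020 = 411300/12020 = 34.22 mg/L.
Travel time t = 33·1000 / 0.50 = 66000 s = 18.33 h.
Half-life 6.79 h → k = ln 2 / 6.79 = 0.1021 h⁻¹ = 2.450 d⁻¹.
Applying C = C₀e^(−kt): 34.22 × 0.1539 = 5.266 mg/L.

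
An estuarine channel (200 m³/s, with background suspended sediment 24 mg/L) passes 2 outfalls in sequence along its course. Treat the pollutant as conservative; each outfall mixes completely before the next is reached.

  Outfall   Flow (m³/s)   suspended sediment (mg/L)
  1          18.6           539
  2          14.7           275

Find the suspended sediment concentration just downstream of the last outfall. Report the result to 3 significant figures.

After outfall 1: Q = 200.0 + 18.60 = 218.6 m³/s; C = (200.0·24.00 + 18.60·539.0)/218.6 = 67.82 mg/L.
After outfall 2: Q = 218.6 + 14.70 = 233.3 m³/s; C = (218.6·67.82 + 14.70·275.0)/233.3 = 80.87 mg/L.

80.9 mg/L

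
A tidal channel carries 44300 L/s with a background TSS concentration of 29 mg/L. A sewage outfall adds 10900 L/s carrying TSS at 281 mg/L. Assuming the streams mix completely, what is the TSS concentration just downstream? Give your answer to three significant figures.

78.8 mg/L

Mass balance: C = (44300·29.00 + 10900·281.0) / 55200 = 4348000/55200 = 78.76 mg/L.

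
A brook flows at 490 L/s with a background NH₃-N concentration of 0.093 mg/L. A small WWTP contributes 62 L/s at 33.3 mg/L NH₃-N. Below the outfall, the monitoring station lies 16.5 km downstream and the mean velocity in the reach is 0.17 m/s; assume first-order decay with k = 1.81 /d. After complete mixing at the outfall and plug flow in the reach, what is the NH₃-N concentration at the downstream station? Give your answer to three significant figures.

Conservation of mass: C = (490.0·0.09300 + 62.00·33.30) / 552.0 = 2110/552.0 = 3.823 mg/L.
Travel time t = 16.5·1000 / 0.17 = 97060 s = 26.96 h.
First-order decay: C = 3.823·exp(−k·t) = 3.823·0.1309 = 0.5004 mg/L.

0.500 mg/L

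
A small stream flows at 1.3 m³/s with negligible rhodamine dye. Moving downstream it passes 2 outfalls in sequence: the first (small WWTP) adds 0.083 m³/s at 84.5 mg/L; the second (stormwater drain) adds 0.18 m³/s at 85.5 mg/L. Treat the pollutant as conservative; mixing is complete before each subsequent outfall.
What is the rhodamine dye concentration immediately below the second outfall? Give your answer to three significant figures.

14.3 mg/L

After outfall 1: Q = 1.300 + 0.08300 = 1.383 m³/s; C = (1.300·0 + 0.08300·84.50)/1.383 = 5.071 mg/L.
After outfall 2: Q = 1.383 + 0.1800 = 1.563 m³/s; C = (1.383·5.071 + 0.1800·85.50)/1.563 = 14.33 mg/L.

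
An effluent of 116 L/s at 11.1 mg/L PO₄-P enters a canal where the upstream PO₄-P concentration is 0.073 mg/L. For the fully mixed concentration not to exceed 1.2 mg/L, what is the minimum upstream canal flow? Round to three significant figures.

Set C_mix = 1.2: (Q·0.07300 + 116.0·11.10) / (Q + 116.0) = 1.2
→ Q = 116.0·(11.10 − 1.2)/(1.2 − 0.07300) = 1019 L/s.

1020 L/s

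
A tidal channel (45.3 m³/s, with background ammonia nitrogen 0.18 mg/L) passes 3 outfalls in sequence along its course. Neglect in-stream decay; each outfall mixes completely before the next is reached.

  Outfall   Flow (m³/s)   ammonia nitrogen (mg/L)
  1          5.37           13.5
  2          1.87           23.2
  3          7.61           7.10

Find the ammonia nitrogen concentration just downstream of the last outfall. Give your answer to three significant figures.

2.96 mg/L

After outfall 1: Q = 45.30 + 5.370 = 50.67 m³/s; C = (45.30·0.1800 + 5.370·13.50)/50.67 = 1.592 mg/L.
After outfall 2: Q = 50.67 + 1.870 = 52.54 m³/s; C = (50.67·1.592 + 1.870·23.20)/52.54 = 2.361 mg/L.
After outfall 3: Q = 52.54 + 7.610 = 60.15 m³/s; C = (52.54·2.361 + 7.610·7.100)/60.15 = 2.960 mg/L.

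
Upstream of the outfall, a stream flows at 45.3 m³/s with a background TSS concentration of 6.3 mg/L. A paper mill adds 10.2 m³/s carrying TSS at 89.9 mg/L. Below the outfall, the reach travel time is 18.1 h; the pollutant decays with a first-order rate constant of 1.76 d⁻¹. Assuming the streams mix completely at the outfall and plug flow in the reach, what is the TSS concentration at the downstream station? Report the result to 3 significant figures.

5.75 mg/L

Flow-weighted average: C = (45.30·6.300 + 10.20·89.90) / 55.50 = 1202/55.50 = 21.66 mg/L.
Decay over the reach: 21.66·exp(−kt) = 21.66·0.2652 = 5.745 mg/L.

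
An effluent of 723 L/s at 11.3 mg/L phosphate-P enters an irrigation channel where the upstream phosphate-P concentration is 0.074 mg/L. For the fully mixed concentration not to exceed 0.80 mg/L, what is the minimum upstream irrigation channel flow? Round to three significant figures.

Set C_mix = 0.80: (Q·0.07400 + 723.0·11.30) / (Q + 723.0) = 0.80
→ Q = 723.0·(11.30 − 0.80)/(0.80 − 0.07400) = 10460 L/s.

10500 L/s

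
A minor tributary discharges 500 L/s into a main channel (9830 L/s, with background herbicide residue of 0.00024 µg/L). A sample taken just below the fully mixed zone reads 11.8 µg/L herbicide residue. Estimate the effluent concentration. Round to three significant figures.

Mass balance: 9830·0.0002400 + 500.0·Cₑ = 10330·11.80
→ Cₑ = (10330·11.80 − 9830·0.0002400) / 500.0 = 243.8 µg/L.

244 µg/L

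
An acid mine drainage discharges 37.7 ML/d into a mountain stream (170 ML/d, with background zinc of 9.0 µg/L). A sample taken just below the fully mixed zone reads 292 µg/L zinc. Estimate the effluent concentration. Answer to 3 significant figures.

Mass balance: 170.0·9.000 + 37.70·Cₑ = 207.7·292.0
→ Cₑ = (207.7·292.0 − 170.0·9.000) / 37.70 = 1568 µg/L.

1570 µg/L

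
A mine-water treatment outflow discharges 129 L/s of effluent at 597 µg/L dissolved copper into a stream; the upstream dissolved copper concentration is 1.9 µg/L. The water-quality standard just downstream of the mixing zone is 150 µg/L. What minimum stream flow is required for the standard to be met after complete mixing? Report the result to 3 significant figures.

389 L/s

Set C_mix = 150: (Q·1.900 + 129.0·597.0) / (Q + 129.0) = 150
→ Q = 129.0·(597.0 − 150)/(150 − 1.900) = 389.4 L/s.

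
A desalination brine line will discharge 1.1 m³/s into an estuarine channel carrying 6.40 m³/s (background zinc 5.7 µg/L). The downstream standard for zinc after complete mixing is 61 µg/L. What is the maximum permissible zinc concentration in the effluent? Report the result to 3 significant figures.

At the limit, (Qr·Cr + Qe·Cₑ)/(Qr + Qe) = 61:
Cₑ = (7.500·61 − 6.400·5.700) / 1.100 = 382.7 µg/L.

383 µg/L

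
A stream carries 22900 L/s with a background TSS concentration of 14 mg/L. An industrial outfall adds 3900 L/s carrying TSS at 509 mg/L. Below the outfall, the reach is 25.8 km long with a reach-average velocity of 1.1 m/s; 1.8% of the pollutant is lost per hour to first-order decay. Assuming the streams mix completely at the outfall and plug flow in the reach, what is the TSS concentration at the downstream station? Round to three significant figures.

76.4 mg/L

After mixing, C = (22900·14.00 + 3900·509.0) / 26800 = 2306000/26800 = 86.03 mg/L.
Travel time t = 25.8·1000 / 1.1 = 23450 s = 6.515 h.
1.8%/h lost → k = −ln(1 − 0.018) = 0.01816 h⁻¹.
Applying C = C₀e^(−kt): 86.03 × 0.8884 = 76.43 mg/L.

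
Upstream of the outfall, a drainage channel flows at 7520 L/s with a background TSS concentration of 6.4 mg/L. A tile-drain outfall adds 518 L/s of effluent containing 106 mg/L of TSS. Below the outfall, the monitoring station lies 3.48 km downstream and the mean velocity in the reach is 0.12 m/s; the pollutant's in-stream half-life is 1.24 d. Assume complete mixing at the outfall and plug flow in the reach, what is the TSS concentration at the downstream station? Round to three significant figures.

10.6 mg/L

Flow-weighted average: C = (7520·6.400 + 518.0·106.0) / 8038 = 103000/8038 = 12.82 mg/L.
Travel time t = 3.48·1000 / 0.12 = 29000 s = 8.056 h.
Half-life 1.24 d → k = ln 2 / 1.24 = 0.5590 d⁻¹.
Applying C = C₀e^(−kt): 12.82 × 0.8289 = 10.63 mg/L.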